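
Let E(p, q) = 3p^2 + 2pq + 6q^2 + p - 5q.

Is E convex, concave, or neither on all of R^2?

convex

E is quadratic, so its Hessian is the constant matrix H = [[6, 2], [2, 12]].
det(H) = 68, tr(H) = 18.
det(H) > 0 and tr(H) > 0, so H is positive definite everywhere: convex.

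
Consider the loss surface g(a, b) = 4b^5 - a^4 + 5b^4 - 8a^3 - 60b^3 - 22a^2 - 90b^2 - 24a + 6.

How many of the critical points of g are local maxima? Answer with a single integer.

4

g separates as a function of a plus a function of b, so ∇g=0 decouples.
∂g/∂a = -4(a + 1)(a + 2)(a + 3) = 0 at a ∈ {-3, -2, -1}; ∂g/∂b = 20b(b - 3)(b + 1)(b + 3) = 0 at b ∈ {-3, -1, 0, 3}.
The Hessian is diagonal: diag(g_aa, g_bb). Second derivatives: g_aa(-3)=-8, g_aa(-2)=4, g_aa(-1)=-8; g_bb(-3)=-720, g_bb(-1)=160, g_bb(0)=-180, g_bb(3)=1440.
Local maxima occur where both diagonal entries negative: (-3, -3), (-3, 0), (-1, -3), (-1, 0). Count: 4.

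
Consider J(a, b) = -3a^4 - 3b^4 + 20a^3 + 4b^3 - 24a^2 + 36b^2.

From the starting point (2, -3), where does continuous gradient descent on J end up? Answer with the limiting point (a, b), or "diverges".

J is separable, so gradient descent decouples: a follows -∂J/∂a, b follows -∂J/∂b.
∂J/∂a = -12a(a - 4)(a - 1); at a=2 this is 48, so a decreases.
∂J/∂b = -12b(b - 3)(b + 2); at b=-3 this is 216, so b decreases.
The b-coordinate has no critical point in that direction and runs off to infinity.

diverges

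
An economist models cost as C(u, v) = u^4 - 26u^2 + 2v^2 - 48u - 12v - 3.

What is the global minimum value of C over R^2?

-373

C(u,v) separates as P(u) + Q(v) − 3, so its minimum is min P + min Q − 3.
P'(u) = 4(u - 4)(u + 1)(u + 3) vanishes at u ∈ {-3, -1, 4}; Q'(v) = 4v - 12 vanishes at v ∈ {3}.
Local minima of P (where P''>0): P(-3)=-9, P(4)=-352. Local minima of Q: Q(3)=-18.
So the global minimum of C is P(4) + Q(3) − 3 = -352 − 18 − 3 = -373, attained at (4, 3).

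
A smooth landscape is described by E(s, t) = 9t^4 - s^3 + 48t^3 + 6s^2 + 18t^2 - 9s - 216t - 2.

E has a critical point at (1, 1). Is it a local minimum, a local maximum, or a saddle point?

local minimum

The mixed partial ∂²E/∂s∂t is 0, so the Hessian at any point is diag(E_ss, E_tt) = diag(6(-s + 2), 36(3t^2 + 8t + 1)).
At (1, 1): H = diag(6, 432).
Both eigenvalues are positive, so H is positive definite: a local minimum.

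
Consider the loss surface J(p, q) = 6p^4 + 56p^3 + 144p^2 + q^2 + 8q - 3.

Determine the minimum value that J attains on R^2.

-19

J(p,q) separates as A(p) + B(q) − 3, so its minimum is min A + min B − 3.
A'(p) = 24p(p + 3)(p + 4) vanishes at p ∈ {-4, -3, 0}; B'(q) = 2q + 8 vanishes at q ∈ {-4}.
Local minima of A (where A''>0): A(-4)=256, A(0)=0. Local minima of B: B(-4)=-16.
So the global minimum of J is A(0) + B(-4) − 3 = 0 − 16 − 3 = -19, attained at (0, -4).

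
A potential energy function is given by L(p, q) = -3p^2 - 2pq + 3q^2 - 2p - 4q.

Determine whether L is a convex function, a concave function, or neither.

neither

L is quadratic, so its Hessian is the constant matrix H = [[-6, -2], [-2, 6]].
det(H) = -40, tr(H) = 0.
det(H) < 0, so H is indefinite: neither convex nor concave.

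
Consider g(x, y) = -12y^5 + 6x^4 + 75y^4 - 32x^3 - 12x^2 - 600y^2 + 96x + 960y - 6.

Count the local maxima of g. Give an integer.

g separates as a function of x plus a function of y, so ∇g=0 decouples.
∂g/∂x = 24(x - 4)(x - 1)(x + 1) = 0 at x ∈ {-1, 1, 4}; ∂g/∂y = -60(y - 4)(y - 2)(y - 1)(y + 2) = 0 at y ∈ {-2, 1, 2, 4}.
The Hessian is diagonal: diag(g_xx, g_yy). Second derivatives: g_xx(-1)=240, g_xx(1)=-144, g_xx(4)=360; g_yy(-2)=4320, g_yy(1)=-540, g_yy(2)=480, g_yy(4)=-2160.
Local maxima occur where both diagonal entries negative: (1, 1), (1, 4). Count: 2.

2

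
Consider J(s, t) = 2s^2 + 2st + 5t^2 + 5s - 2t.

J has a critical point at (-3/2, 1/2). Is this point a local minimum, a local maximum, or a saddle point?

The Hessian of J is constant: H = [[4, 2], [2, 10]].
det(H) = 4·10 − 2² = 36.
det(H) > 0 and tr(H) = 14 > 0, so H is positive definite and the point is a local minimum.

local minimum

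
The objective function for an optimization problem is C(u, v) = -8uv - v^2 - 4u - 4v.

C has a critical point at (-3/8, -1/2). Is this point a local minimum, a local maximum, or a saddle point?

The Hessian of C is constant: H = [[0, -8], [-8, -2]].
det(H) = 0·(-2) − (-8)² = -64.
Since det(H) < 0, H is indefinite and the critical point is a saddle point.

saddle point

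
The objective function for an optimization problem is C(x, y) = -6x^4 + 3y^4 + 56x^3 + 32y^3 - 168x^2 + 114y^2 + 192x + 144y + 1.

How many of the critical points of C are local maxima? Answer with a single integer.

C separates as a function of x plus a function of y, so ∇C=0 decouples.
∂C/∂x = -24(x - 4)(x - 2)(x - 1) = 0 at x ∈ {1, 2, 4}; ∂C/∂y = 12(y + 1)(y + 3)(y + 4) = 0 at y ∈ {-4, -3, -1}.
The Hessian is diagonal: diag(C_xx, C_yy). Second derivatives: C_xx(1)=-72, C_xx(2)=48, C_xx(4)=-144; C_yy(-4)=36, C_yy(-3)=-24, C_yy(-1)=72.
Local maxima occur where both diagonal entries negative: (1, -3), (4, -3). Count: 2.

2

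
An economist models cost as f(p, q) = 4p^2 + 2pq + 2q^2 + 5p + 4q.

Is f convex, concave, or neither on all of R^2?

convex

f is quadratic, so its Hessian is the constant matrix H = [[8, 2], [2, 4]].
det(H) = 28, tr(H) = 12.
det(H) > 0 and tr(H) > 0, so H is positive definite everywhere: convex.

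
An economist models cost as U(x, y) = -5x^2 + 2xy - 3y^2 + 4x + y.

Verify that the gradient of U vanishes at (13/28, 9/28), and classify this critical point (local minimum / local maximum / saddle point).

∇U = (-10x + 2y + 4, 2x - 6y + 1); substituting (13/28, 9/28) gives ∇U = (0, 0), so (13/28, 9/28) is indeed a critical point.
The Hessian of U is constant: H = [[-10, 2], [2, -6]].
det(H) = (-10)·(-6) − 2² = 56.
det(H) > 0 and tr(H) = -16 < 0, so H is negative definite and the point is a local maximum.

local maximum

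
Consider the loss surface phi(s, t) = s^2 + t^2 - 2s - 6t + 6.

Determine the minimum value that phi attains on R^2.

phi(s,t) separates as P(s) + Q(t) + 6, so its minimum is min P + min Q + 6.
P'(s) = 2s - 2 vanishes at s ∈ {1}; Q'(t) = 2(t - 3) vanishes at t ∈ {3}.
Local minima of P (where P''>0): P(1)=-1. Local minima of Q: Q(3)=-9.
So the global minimum of phi is P(1) + Q(3) + 6 = -1 − 9 + 6 = -4, attained at (1, 3).

-4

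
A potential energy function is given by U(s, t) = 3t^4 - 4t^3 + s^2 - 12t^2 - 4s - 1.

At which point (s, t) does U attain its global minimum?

U(s,t) separates as P(s) + Q(t) − 1, so its minimum is min P + min Q − 1.
P'(s) = 2s - 4 vanishes at s ∈ {2}; Q'(t) = 12t(t - 2)(t + 1) vanishes at t ∈ {-1, 0, 2}.
Local minima of P (where P''>0): P(2)=-4. Local minima of Q: Q(-1)=-5, Q(2)=-32.
So the global minimum of U is P(2) + Q(2) − 1 = -4 − 32 − 1 = -37, attained at (2, 2).

(2, 2)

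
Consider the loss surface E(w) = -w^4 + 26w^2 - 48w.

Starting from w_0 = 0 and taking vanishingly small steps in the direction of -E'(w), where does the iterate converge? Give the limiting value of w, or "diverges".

E'(w) = -4(w - 3)(w - 1)(w + 4), so E'(0) = -48.
Gradient descent moves in the -E' direction, i.e. w is increasing.
The nearest critical point in that direction is w = 1, where E'' = 40 > 0 (a local minimum). The iterate converges there.

1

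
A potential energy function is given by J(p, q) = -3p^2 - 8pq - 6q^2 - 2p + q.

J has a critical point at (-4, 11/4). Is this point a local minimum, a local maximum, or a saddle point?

The Hessian of J is constant: H = [[-6, -8], [-8, -12]].
det(H) = (-6)·(-12) − (-8)² = 8.
det(H) > 0 and tr(H) = -18 < 0, so H is negative definite and the point is a local maximum.

local maximum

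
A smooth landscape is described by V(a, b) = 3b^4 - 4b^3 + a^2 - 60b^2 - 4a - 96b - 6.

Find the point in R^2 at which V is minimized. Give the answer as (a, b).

(2, 4)

V(a,b) separates as P(a) + Q(b) − 6, so its minimum is min P + min Q − 6.
P'(a) = 2a - 4 vanishes at a ∈ {2}; Q'(b) = 12(b - 4)(b + 1)(b + 2) vanishes at b ∈ {-2, -1, 4}.
Local minima of P (where P''>0): P(2)=-4. Local minima of Q: Q(-2)=32, Q(4)=-832.
So the global minimum of V is P(2) + Q(4) − 6 = -4 − 832 − 6 = -842, attained at (2, 4).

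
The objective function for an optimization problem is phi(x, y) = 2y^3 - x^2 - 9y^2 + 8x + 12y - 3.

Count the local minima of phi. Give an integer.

0

phi separates as a function of x plus a function of y, so ∇phi=0 decouples.
∂phi/∂x = -2(x - 4) = 0 at x ∈ {4}; ∂phi/∂y = 6(y - 2)(y - 1) = 0 at y ∈ {1, 2}.
The Hessian is diagonal: diag(phi_xx, phi_yy). Second derivatives: phi_xx(4)=-2; phi_yy(1)=-6, phi_yy(2)=6.
Local minima occur where both diagonal entries positive: none. Count: 0.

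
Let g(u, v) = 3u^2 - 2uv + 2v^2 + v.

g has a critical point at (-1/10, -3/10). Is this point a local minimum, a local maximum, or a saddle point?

The Hessian of g is constant: H = [[6, -2], [-2, 4]].
det(H) = 6·4 − (-2)² = 20.
det(H) > 0 and tr(H) = 10 > 0, so H is positive definite and the point is a local minimum.

local minimum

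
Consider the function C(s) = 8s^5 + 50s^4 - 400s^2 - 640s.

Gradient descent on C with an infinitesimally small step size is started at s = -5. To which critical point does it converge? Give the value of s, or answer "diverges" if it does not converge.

diverges

C'(s) = 40(s - 2)(s + 1)(s + 2)(s + 4), so C'(-5) = 3360.
Gradient descent moves in the -C' direction, i.e. s is decreasing.
There is no critical point below s=-5, and C' keeps the same sign, so the iterate runs off to −∞.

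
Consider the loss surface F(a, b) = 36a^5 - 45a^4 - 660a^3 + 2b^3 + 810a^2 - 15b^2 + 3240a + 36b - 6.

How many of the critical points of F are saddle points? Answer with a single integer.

4

F separates as a function of a plus a function of b, so ∇F=0 decouples.
∂F/∂a = 180(a - 3)(a - 2)(a + 1)(a + 3) = 0 at a ∈ {-3, -1, 2, 3}; ∂F/∂b = 6(b - 3)(b - 2) = 0 at b ∈ {2, 3}.
The Hessian is diagonal: diag(F_aa, F_bb). Second derivatives: F_aa(-3)=-10800, F_aa(-1)=4320, F_aa(2)=-2700, F_aa(3)=4320; F_bb(2)=-6, F_bb(3)=6.
Saddle points occur where the two diagonal entries have opposite signs: (-3, 3), (-1, 2), (2, 3), (3, 2). Count: 4.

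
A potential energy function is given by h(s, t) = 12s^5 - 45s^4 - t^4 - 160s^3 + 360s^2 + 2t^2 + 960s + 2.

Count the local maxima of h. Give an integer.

h separates as a function of s plus a function of t, so ∇h=0 decouples.
∂h/∂s = 60(s - 4)(s - 2)(s + 1)(s + 2) = 0 at s ∈ {-2, -1, 2, 4}; ∂h/∂t = -4t(t - 1)(t + 1) = 0 at t ∈ {-1, 0, 1}.
The Hessian is diagonal: diag(h_ss, h_tt). Second derivatives: h_ss(-2)=-1440, h_ss(-1)=900, h_ss(2)=-1440, h_ss(4)=3600; h_tt(-1)=-8, h_tt(0)=4, h_tt(1)=-8.
Local maxima occur where both diagonal entries negative: (-2, -1), (-2, 1), (2, -1), (2, 1). Count: 4.

4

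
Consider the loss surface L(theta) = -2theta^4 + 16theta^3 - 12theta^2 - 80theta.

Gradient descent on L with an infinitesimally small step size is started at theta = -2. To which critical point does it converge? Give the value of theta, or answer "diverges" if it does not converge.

diverges

L'(theta) = -8(theta - 5)(theta - 2)(theta + 1), so L'(-2) = 224.
Gradient descent moves in the -L' direction, i.e. theta is decreasing.
There is no critical point below theta=-2, and L' keeps the same sign, so the iterate runs off to −∞.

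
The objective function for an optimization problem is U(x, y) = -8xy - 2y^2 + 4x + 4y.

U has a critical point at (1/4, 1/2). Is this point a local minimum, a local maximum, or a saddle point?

saddle point

The Hessian of U is constant: H = [[0, -8], [-8, -4]].
det(H) = 0·(-4) − (-8)² = -64.
Since det(H) < 0, H is indefinite and the critical point is a saddle point.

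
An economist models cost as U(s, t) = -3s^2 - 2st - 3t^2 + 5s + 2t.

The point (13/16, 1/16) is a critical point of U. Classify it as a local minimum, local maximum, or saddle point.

The Hessian of U is constant: H = [[-6, -2], [-2, -6]].
det(H) = (-6)·(-6) − (-2)² = 32.
det(H) > 0 and tr(H) = -12 < 0, so H is negative definite and the point is a local maximum.

local maximum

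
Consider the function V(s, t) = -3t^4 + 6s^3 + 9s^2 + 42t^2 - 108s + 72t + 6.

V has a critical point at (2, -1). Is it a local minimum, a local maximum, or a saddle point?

local minimum

The mixed partial ∂²V/∂s∂t is 0, so the Hessian at any point is diag(V_ss, V_tt) = diag(18(2s + 1), 12(-3t^2 + 7)).
At (2, -1): H = diag(90, 48).
Both eigenvalues are positive, so H is positive definite: a local minimum.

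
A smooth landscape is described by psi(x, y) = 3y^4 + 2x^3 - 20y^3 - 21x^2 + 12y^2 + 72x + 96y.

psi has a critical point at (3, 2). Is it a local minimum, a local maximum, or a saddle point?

The mixed partial ∂²psi/∂x∂y is 0, so the Hessian at any point is diag(psi_xx, psi_yy) = diag(6(2x - 7), 12(3y^2 - 10y + 2)).
At (3, 2): H = diag(-6, -72).
Both eigenvalues are negative, so H is negative definite: a local maximum.

local maximum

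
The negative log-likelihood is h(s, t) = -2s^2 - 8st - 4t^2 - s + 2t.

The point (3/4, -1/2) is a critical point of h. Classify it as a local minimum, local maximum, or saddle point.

saddle point

The Hessian of h is constant: H = [[-4, -8], [-8, -8]].
det(H) = (-4)·(-8) − (-8)² = -32.
Since det(H) < 0, H is indefinite and the critical point is a saddle point.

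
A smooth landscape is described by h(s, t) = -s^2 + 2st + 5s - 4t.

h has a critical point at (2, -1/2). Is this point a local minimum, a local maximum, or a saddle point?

saddle point

The Hessian of h is constant: H = [[-2, 2], [2, 0]].
det(H) = (-2)·0 − 2² = -4.
Since det(H) < 0, H is indefinite and the critical point is a saddle point.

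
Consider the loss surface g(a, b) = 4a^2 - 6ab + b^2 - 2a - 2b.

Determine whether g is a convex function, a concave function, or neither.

g is quadratic, so its Hessian is the constant matrix H = [[8, -6], [-6, 2]].
det(H) = -20, tr(H) = 10.
det(H) < 0, so H is indefinite: neither convex nor concave.

neither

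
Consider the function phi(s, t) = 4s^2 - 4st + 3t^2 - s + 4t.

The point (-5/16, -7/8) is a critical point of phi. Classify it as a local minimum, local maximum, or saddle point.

local minimum

The Hessian of phi is constant: H = [[8, -4], [-4, 6]].
det(H) = 8·6 − (-4)² = 32.
det(H) > 0 and tr(H) = 14 > 0, so H is positive definite and the point is a local minimum.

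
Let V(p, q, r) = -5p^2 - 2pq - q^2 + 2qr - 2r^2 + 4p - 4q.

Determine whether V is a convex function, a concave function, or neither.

V is quadratic, so its Hessian is the constant matrix H = [[-10, -2, 0], [-2, -2, 2], [0, 2, -4]].
Leading principal minors: -10, 16, -24.
Signs alternate −, +, − ⇒ H ≺ 0 ⇒ concave.

concave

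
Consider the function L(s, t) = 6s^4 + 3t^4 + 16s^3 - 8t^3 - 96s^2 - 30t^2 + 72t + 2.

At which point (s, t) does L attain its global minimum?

(-4, -2)

L(s,t) separates as P(s) + Q(t) + 2, so its minimum is min P + min Q + 2.
P'(s) = 24s(s - 2)(s + 4) vanishes at s ∈ {-4, 0, 2}; Q'(t) = 12(t - 3)(t - 1)(t + 2) vanishes at t ∈ {-2, 1, 3}.
Local minima of P (where P''>0): P(-4)=-1024, P(2)=-160. Local minima of Q: Q(-2)=-152, Q(3)=-27.
So the global minimum of L is P(-4) + Q(-2) + 2 = -1024 − 152 + 2 = -1174, attained at (-4, -2).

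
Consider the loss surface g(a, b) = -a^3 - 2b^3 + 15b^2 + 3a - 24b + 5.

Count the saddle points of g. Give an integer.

g separates as a function of a plus a function of b, so ∇g=0 decouples.
∂g/∂a = -3(a - 1)(a + 1) = 0 at a ∈ {-1, 1}; ∂g/∂b = -6(b - 4)(b - 1) = 0 at b ∈ {1, 4}.
The Hessian is diagonal: diag(g_aa, g_bb). Second derivatives: g_aa(-1)=6, g_aa(1)=-6; g_bb(1)=18, g_bb(4)=-18.
Saddle points occur where the two diagonal entries have opposite signs: (-1, 4), (1, 1). Count: 2.

2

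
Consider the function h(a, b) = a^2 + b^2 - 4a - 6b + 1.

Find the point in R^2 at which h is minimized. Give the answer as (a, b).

(2, 3)

h(a,b) separates as P(a) + Q(b) + 1, so its minimum is min P + min Q + 1.
P'(a) = 2a - 4 vanishes at a ∈ {2}; Q'(b) = 2b - 6 vanishes at b ∈ {3}.
Local minima of P (where P''>0): P(2)=-4. Local minima of Q: Q(3)=-9.
So the global minimum of h is P(2) + Q(3) + 1 = -4 − 9 + 1 = -12, attained at (2, 3).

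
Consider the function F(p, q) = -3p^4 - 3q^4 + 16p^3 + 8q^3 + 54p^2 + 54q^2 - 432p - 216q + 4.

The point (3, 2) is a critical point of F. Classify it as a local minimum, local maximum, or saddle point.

local minimum

The mixed partial ∂²F/∂p∂q is 0, so the Hessian at any point is diag(F_pp, F_qq) = diag(12(-3p^2 + 8p + 9), 12(-3q^2 + 4q + 9)).
At (3, 2): H = diag(72, 60).
Both eigenvalues are positive, so H is positive definite: a local minimum.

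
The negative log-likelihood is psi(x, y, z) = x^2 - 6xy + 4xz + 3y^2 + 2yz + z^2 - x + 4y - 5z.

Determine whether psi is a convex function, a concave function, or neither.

neither

psi is quadratic, so its Hessian is the constant matrix H = [[2, -6, 4], [-6, 6, 2], [4, 2, 2]].
Leading principal minors: 2, -24, -248.
Neither pattern holds ⇒ H is indefinite ⇒ neither convex nor concave.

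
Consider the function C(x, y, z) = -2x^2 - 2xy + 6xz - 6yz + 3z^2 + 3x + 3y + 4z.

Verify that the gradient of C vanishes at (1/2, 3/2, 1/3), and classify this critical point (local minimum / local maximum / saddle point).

saddle point

∇C = (-4x - 2y + 6z + 3, -2x - 6z + 3, 6x - 6y + 6z + 4); substituting (1/2, 3/2, 1/3) gives ∇C = (0, 0, 0), so (1/2, 3/2, 1/3) is indeed a critical point.
The Hessian is constant: H = [[-4, -2, 6], [-2, 0, -6], [6, -6, 6]].
Leading principal minors: Δ₁ = -4, Δ₂ = -4, Δ₃ = 264.
The minors fit neither the all-positive nor the alternating-sign pattern, so H is indefinite: a saddle point.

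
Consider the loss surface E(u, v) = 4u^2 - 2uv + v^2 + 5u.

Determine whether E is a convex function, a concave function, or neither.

convex

E is quadratic, so its Hessian is the constant matrix H = [[8, -2], [-2, 2]].
det(H) = 12, tr(H) = 10.
det(H) > 0 and tr(H) > 0, so H is positive definite everywhere: convex.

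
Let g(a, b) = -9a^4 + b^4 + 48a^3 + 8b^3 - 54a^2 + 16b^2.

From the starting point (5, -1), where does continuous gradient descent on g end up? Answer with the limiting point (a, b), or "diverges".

diverges

g is separable, so gradient descent decouples: a follows -∂g/∂a, b follows -∂g/∂b.
∂g/∂a = -36a(a - 3)(a - 1); at a=5 this is -1440, so a increases.
∂g/∂b = 4b(b + 2)(b + 4); at b=-1 this is -12, so b increases.
The a-coordinate has no critical point in that direction and runs off to infinity.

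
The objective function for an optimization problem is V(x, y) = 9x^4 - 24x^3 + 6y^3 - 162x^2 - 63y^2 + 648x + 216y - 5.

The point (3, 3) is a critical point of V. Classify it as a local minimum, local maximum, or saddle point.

saddle point

The mixed partial ∂²V/∂x∂y is 0, so the Hessian at any point is diag(V_xx, V_yy) = diag(36(3x^2 - 4x - 9), 18(2y - 7)).
At (3, 3): H = diag(216, -18).
The eigenvalues have opposite signs, so H is indefinite: a saddle point.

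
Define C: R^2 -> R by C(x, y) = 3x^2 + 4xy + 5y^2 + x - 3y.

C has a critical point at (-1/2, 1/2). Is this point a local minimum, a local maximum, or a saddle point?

local minimum

The Hessian of C is constant: H = [[6, 4], [4, 10]].
det(H) = 6·10 − 4² = 44.
det(H) > 0 and tr(H) = 16 > 0, so H is positive definite and the point is a local minimum.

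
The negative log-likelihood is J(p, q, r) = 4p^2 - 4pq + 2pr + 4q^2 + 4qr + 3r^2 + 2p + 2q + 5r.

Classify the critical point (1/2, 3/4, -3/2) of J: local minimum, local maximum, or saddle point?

The Hessian is constant: H = [[8, -4, 2], [-4, 8, 4], [2, 4, 6]].
Leading principal minors: Δ₁ = 8, Δ₂ = 48, Δ₃ = 64.
All leading minors are positive, so H is positive definite: a local minimum.

local minimum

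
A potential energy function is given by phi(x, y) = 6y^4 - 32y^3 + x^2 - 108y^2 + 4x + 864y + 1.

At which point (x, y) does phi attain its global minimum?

(-2, -3)

phi(x,y) separates as P(x) + Q(y) + 1, so its minimum is min P + min Q + 1.
P'(x) = 2x + 4 vanishes at x ∈ {-2}; Q'(y) = 24(y - 4)(y - 3)(y + 3) vanishes at y ∈ {-3, 3, 4}.
Local minima of P (where P''>0): P(-2)=-4. Local minima of Q: Q(-3)=-2214, Q(4)=1216.
So the global minimum of phi is P(-2) + Q(-3) + 1 = -4 − 2214 + 1 = -2217, attained at (-2, -3).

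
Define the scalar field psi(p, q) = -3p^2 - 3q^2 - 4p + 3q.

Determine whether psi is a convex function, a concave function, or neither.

psi is quadratic, so its Hessian is the constant matrix H = [[-6, 0], [0, -6]].
det(H) = 36, tr(H) = -12.
det(H) > 0 and tr(H) < 0, so H is negative definite everywhere: concave.

concave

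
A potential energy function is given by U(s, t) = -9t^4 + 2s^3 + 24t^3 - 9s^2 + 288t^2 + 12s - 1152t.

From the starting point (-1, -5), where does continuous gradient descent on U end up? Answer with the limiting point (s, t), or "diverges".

diverges

U is separable, so gradient descent decouples: s follows -∂U/∂s, t follows -∂U/∂t.
∂U/∂s = 6(s - 2)(s - 1); at s=-1 this is 36, so s decreases.
∂U/∂t = -36(t - 4)(t - 2)(t + 4); at t=-5 this is 2268, so t decreases.
The s-coordinate has no critical point in that direction and runs off to infinity.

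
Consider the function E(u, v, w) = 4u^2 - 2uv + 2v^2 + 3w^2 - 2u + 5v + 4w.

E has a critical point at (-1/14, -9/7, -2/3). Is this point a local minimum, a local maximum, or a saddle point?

The Hessian is constant: H = [[8, -2, 0], [-2, 4, 0], [0, 0, 6]].
Leading principal minors: Δ₁ = 8, Δ₂ = 28, Δ₃ = 168.
All leading minors are positive, so H is positive definite: a local minimum.

local minimum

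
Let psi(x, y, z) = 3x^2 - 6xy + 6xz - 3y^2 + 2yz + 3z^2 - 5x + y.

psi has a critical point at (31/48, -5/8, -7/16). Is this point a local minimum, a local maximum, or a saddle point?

saddle point

The Hessian is constant: H = [[6, -6, 6], [-6, -6, 2], [6, 2, 6]].
Leading principal minors: Δ₁ = 6, Δ₂ = -72, Δ₃ = -384.
The minors fit neither the all-positive nor the alternating-sign pattern, so H is indefinite: a saddle point.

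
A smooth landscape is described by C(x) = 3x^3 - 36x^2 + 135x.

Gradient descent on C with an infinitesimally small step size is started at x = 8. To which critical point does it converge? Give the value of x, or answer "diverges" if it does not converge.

5

C'(x) = 9(x - 5)(x - 3), so C'(8) = 135.
Gradient descent moves in the -C' direction, i.e. x is decreasing.
The nearest critical point in that direction is x = 5, where C'' = 18 > 0 (a local minimum). The iterate converges there.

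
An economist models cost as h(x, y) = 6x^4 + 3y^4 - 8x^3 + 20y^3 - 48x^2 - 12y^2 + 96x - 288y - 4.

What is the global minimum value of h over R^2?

h(x,y) separates as P(x) + Q(y) − 4, so its minimum is min P + min Q − 4.
P'(x) = 24(x - 2)(x - 1)(x + 2) vanishes at x ∈ {-2, 1, 2}; Q'(y) = 12(y - 2)(y + 3)(y + 4) vanishes at y ∈ {-4, -3, 2}.
Local minima of P (where P''>0): P(-2)=-224, P(2)=32. Local minima of Q: Q(-4)=448, Q(2)=-416.
So the global minimum of h is P(-2) + Q(2) − 4 = -224 − 416 − 4 = -644, attained at (-2, 2).

-644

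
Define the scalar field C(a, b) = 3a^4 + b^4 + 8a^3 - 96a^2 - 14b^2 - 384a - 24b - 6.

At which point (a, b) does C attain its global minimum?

(4, 3)

C(a,b) separates as P(a) + Q(b) − 6, so its minimum is min P + min Q − 6.
P'(a) = 12(a - 4)(a + 2)(a + 4) vanishes at a ∈ {-4, -2, 4}; Q'(b) = 4(b - 3)(b + 1)(b + 2) vanishes at b ∈ {-2, -1, 3}.
Local minima of P (where P''>0): P(-4)=256, P(4)=-1792. Local minima of Q: Q(-2)=8, Q(3)=-117.
So the global minimum of C is P(4) + Q(3) − 6 = -1792 − 117 − 6 = -1915, attained at (4, 3).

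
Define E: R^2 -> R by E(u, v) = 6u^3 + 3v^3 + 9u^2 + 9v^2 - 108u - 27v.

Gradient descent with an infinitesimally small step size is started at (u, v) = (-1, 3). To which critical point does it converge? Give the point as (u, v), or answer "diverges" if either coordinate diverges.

E is separable, so gradient descent decouples: u follows -∂E/∂u, v follows -∂E/∂v.
∂E/∂u = 18(u - 2)(u + 3); at u=-1 this is -108, so u increases.
∂E/∂v = 9(v - 1)(v + 3); at v=3 this is 108, so v decreases.
u converges to its nearest critical value 2 (a local min of the u-part); v converges to 1. The iterate converges to (2, 1).

(2, 1)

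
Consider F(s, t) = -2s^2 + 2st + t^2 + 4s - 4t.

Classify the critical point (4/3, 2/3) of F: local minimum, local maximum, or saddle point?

The Hessian of F is constant: H = [[-4, 2], [2, 2]].
det(H) = (-4)·2 − 2² = -12.
Since det(H) < 0, H is indefinite and the critical point is a saddle point.

saddle point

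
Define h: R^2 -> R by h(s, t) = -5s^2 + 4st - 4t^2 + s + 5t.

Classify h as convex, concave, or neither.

concave

h is quadratic, so its Hessian is the constant matrix H = [[-10, 4], [4, -8]].
det(H) = 64, tr(H) = -18.
det(H) > 0 and tr(H) < 0, so H is negative definite everywhere: concave.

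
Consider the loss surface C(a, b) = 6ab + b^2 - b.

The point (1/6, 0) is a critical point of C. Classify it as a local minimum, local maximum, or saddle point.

saddle point

The Hessian of C is constant: H = [[0, 6], [6, 2]].
det(H) = 0·2 − 6² = -36.
Since det(H) < 0, H is indefinite and the critical point is a saddle point.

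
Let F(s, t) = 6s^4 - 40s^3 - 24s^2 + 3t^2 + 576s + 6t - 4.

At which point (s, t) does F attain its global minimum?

(-2, -1)

F(s,t) separates as P(s) + Q(t) − 4, so its minimum is min P + min Q − 4.
P'(s) = 24(s - 4)(s - 3)(s + 2) vanishes at s ∈ {-2, 3, 4}; Q'(t) = 6(t + 1) vanishes at t ∈ {-1}.
Local minima of P (where P''>0): P(-2)=-832, P(4)=896. Local minima of Q: Q(-1)=-3.
So the global minimum of F is P(-2) + Q(-1) − 4 = -832 − 3 − 4 = -839, attained at (-2, -1).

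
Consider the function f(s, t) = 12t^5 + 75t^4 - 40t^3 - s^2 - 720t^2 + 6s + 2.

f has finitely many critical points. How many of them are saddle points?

f separates as a function of s plus a function of t, so ∇f=0 decouples.
∂f/∂s = -2(s - 3) = 0 at s ∈ {3}; ∂f/∂t = 60t(t - 2)(t + 3)(t + 4) = 0 at t ∈ {-4, -3, 0, 2}.
The Hessian is diagonal: diag(f_ss, f_tt). Second derivatives: f_ss(3)=-2; f_tt(-4)=-1440, f_tt(-3)=900, f_tt(0)=-1440, f_tt(2)=3600.
Saddle points occur where the two diagonal entries have opposite signs: (3, -3), (3, 2). Count: 2.

2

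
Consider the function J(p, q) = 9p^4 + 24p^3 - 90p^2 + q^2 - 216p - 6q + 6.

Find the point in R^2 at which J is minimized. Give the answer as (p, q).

(2, 3)

J(p,q) separates as A(p) + B(q) + 6, so its minimum is min A + min B + 6.
A'(p) = 36(p - 2)(p + 1)(p + 3) vanishes at p ∈ {-3, -1, 2}; B'(q) = 2q - 6 vanishes at q ∈ {3}.
Local minima of A (where A''>0): A(-3)=-81, A(2)=-456. Local minima of B: B(3)=-9.
So the global minimum of J is A(2) + B(3) + 6 = -456 − 9 + 6 = -459, attained at (2, 3).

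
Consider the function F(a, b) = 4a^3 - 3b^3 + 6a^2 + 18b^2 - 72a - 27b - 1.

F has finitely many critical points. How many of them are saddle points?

2

F separates as a function of a plus a function of b, so ∇F=0 decouples.
∂F/∂a = 12(a - 2)(a + 3) = 0 at a ∈ {-3, 2}; ∂F/∂b = -9(b - 3)(b - 1) = 0 at b ∈ {1, 3}.
The Hessian is diagonal: diag(F_aa, F_bb). Second derivatives: F_aa(-3)=-60, F_aa(2)=60; F_bb(1)=18, F_bb(3)=-18.
Saddle points occur where the two diagonal entries have opposite signs: (-3, 1), (2, 3). Count: 2.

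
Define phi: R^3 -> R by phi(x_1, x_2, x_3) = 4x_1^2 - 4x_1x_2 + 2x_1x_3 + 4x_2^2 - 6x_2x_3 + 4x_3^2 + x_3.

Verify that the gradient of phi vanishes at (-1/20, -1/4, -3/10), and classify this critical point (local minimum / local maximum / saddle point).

local minimum

∇phi = (8x_1 - 4x_2 + 2x_3, -4x_1 + 8x_2 - 6x_3, 2x_1 - 6x_2 + 8x_3 + 1); substituting (-1/20, -1/4, -3/10) gives ∇phi = (0, 0, 0), so (-1/20, -1/4, -3/10) is indeed a critical point.
The Hessian is constant: H = [[8, -4, 2], [-4, 8, -6], [2, -6, 8]].
Leading principal minors: Δ₁ = 8, Δ₂ = 48, Δ₃ = 160.
All leading minors are positive, so H is positive definite: a local minimum.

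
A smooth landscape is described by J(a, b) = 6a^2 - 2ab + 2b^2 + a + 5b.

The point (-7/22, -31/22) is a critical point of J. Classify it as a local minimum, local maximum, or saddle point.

local minimum

The Hessian of J is constant: H = [[12, -2], [-2, 4]].
det(H) = 12·4 − (-2)² = 44.
det(H) > 0 and tr(H) = 16 > 0, so H is positive definite and the point is a local minimum.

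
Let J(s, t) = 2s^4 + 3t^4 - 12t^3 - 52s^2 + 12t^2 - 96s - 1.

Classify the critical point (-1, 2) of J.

saddle point

The mixed partial ∂²J/∂s∂t is 0, so the Hessian at any point is diag(J_ss, J_tt) = diag(8(3s^2 - 13), 12(3t^2 - 6t + 2)).
At (-1, 2): H = diag(-80, 24).
The eigenvalues have opposite signs, so H is indefinite: a saddle point.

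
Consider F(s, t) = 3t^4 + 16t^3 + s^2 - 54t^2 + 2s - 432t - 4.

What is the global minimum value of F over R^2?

F(s,t) separates as P(s) + Q(t) − 4, so its minimum is min P + min Q − 4.
P'(s) = 2s + 2 vanishes at s ∈ {-1}; Q'(t) = 12(t - 3)(t + 3)(t + 4) vanishes at t ∈ {-4, -3, 3}.
Local minima of P (where P''>0): P(-1)=-1. Local minima of Q: Q(-4)=608, Q(3)=-1107.
So the global minimum of F is P(-1) + Q(3) − 4 = -1 − 1107 − 4 = -1112, attained at (-1, 3).

-1112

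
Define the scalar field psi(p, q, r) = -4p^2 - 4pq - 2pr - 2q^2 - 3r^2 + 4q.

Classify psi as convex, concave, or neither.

concave

psi is quadratic, so its Hessian is the constant matrix H = [[-8, -4, -2], [-4, -4, 0], [-2, 0, -6]].
Leading principal minors: -8, 16, -80.
Signs alternate −, +, − ⇒ H ≺ 0 ⇒ concave.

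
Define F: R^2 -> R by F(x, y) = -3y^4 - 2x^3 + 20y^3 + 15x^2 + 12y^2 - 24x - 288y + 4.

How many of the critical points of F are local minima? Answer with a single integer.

1

F separates as a function of x plus a function of y, so ∇F=0 decouples.
∂F/∂x = -6(x - 4)(x - 1) = 0 at x ∈ {1, 4}; ∂F/∂y = -12(y - 4)(y - 3)(y + 2) = 0 at y ∈ {-2, 3, 4}.
The Hessian is diagonal: diag(F_xx, F_yy). Second derivatives: F_xx(1)=18, F_xx(4)=-18; F_yy(-2)=-360, F_yy(3)=60, F_yy(4)=-72.
Local minima occur where both diagonal entries positive: (1, 3). Count: 1.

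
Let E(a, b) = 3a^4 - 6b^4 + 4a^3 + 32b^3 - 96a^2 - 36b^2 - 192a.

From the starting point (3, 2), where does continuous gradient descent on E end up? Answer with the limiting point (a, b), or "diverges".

(4, 1)

E is separable, so gradient descent decouples: a follows -∂E/∂a, b follows -∂E/∂b.
∂E/∂a = 12(a - 4)(a + 1)(a + 4); at a=3 this is -336, so a increases.
∂E/∂b = -24b(b - 3)(b - 1); at b=2 this is 48, so b decreases.
a converges to its nearest critical value 4 (a local min of the a-part); b converges to 1. The iterate converges to (4, 1).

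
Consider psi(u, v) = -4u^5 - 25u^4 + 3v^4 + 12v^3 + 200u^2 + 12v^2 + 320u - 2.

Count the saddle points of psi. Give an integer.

psi separates as a function of u plus a function of v, so ∇psi=0 decouples.
∂psi/∂u = -20(u - 2)(u + 1)(u + 2)(u + 4) = 0 at u ∈ {-4, -2, -1, 2}; ∂psi/∂v = 12v(v + 1)(v + 2) = 0 at v ∈ {-2, -1, 0}.
The Hessian is diagonal: diag(psi_uu, psi_vv). Second derivatives: psi_uu(-4)=720, psi_uu(-2)=-160, psi_uu(-1)=180, psi_uu(2)=-1440; psi_vv(-2)=24, psi_vv(-1)=-12, psi_vv(0)=24.
Saddle points occur where the two diagonal entries have opposite signs: (-4, -1), (-2, -2), (-2, 0), (-1, -1), (2, -2), (2, 0). Count: 6.

6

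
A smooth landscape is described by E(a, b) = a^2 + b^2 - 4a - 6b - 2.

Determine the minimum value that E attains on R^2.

-15

E(a,b) separates as P(a) + Q(b) − 2, so its minimum is min P + min Q − 2.
P'(a) = 2a - 4 vanishes at a ∈ {2}; Q'(b) = 2b - 6 vanishes at b ∈ {3}.
Local minima of P (where P''>0): P(2)=-4. Local minima of Q: Q(3)=-9.
So the global minimum of E is P(2) + Q(3) − 2 = -4 − 9 − 2 = -15, attained at (2, 3).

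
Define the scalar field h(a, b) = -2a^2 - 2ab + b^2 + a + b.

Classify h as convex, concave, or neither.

h is quadratic, so its Hessian is the constant matrix H = [[-4, -2], [-2, 2]].
det(H) = -12, tr(H) = -2.
det(H) < 0, so H is indefinite: neither convex nor concave.

neither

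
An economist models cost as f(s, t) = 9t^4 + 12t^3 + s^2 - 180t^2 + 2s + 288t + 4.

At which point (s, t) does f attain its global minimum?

f(s,t) separates as P(s) + Q(t) + 4, so its minimum is min P + min Q + 4.
P'(s) = 2s + 2 vanishes at s ∈ {-1}; Q'(t) = 36(t - 2)(t - 1)(t + 4) vanishes at t ∈ {-4, 1, 2}.
Local minima of P (where P''>0): P(-1)=-1. Local minima of Q: Q(-4)=-2496, Q(2)=96.
So the global minimum of f is P(-1) + Q(-4) + 4 = -1 − 2496 + 4 = -2493, attained at (-1, -4).

(-1, -4)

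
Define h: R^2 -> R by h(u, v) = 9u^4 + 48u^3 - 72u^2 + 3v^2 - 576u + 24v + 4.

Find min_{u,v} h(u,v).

h(u,v) separates as P(u) + Q(v) + 4, so its minimum is min P + min Q + 4.
P'(u) = 36(u - 2)(u + 2)(u + 4) vanishes at u ∈ {-4, -2, 2}; Q'(v) = 6v + 24 vanishes at v ∈ {-4}.
Local minima of P (where P''>0): P(-4)=384, P(2)=-912. Local minima of Q: Q(-4)=-48.
So the global minimum of h is P(2) + Q(-4) + 4 = -912 − 48 + 4 = -956, attained at (2, -4).

-956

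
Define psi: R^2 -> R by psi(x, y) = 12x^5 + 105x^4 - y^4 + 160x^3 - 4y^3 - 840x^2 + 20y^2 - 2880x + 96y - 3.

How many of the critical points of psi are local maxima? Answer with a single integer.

4

psi separates as a function of x plus a function of y, so ∇psi=0 decouples.
∂psi/∂x = 60(x - 2)(x + 2)(x + 3)(x + 4) = 0 at x ∈ {-4, -3, -2, 2}; ∂psi/∂y = -4(y - 3)(y + 2)(y + 4) = 0 at y ∈ {-4, -2, 3}.
The Hessian is diagonal: diag(psi_xx, psi_yy). Second derivatives: psi_xx(-4)=-720, psi_xx(-3)=300, psi_xx(-2)=-480, psi_xx(2)=7200; psi_yy(-4)=-56, psi_yy(-2)=40, psi_yy(3)=-140.
Local maxima occur where both diagonal entries negative: (-4, -4), (-4, 3), (-2, -4), (-2, 3). Count: 4.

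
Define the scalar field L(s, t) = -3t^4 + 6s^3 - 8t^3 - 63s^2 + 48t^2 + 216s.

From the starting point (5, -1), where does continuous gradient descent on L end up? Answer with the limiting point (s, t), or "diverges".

(4, 0)

L is separable, so gradient descent decouples: s follows -∂L/∂s, t follows -∂L/∂t.
∂L/∂s = 18(s - 4)(s - 3); at s=5 this is 36, so s decreases.
∂L/∂t = -12t(t - 2)(t + 4); at t=-1 this is -108, so t increases.
s converges to its nearest critical value 4 (a local min of the s-part); t converges to 0. The iterate converges to (4, 0).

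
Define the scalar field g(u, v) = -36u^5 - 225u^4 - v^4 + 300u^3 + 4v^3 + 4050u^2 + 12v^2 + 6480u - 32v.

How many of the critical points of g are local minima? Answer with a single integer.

g separates as a function of u plus a function of v, so ∇g=0 decouples.
∂g/∂u = -180(u - 3)(u + 1)(u + 3)(u + 4) = 0 at u ∈ {-4, -3, -1, 3}; ∂g/∂v = -4(v - 4)(v - 1)(v + 2) = 0 at v ∈ {-2, 1, 4}.
The Hessian is diagonal: diag(g_uu, g_vv). Second derivatives: g_uu(-4)=3780, g_uu(-3)=-2160, g_uu(-1)=4320, g_uu(3)=-30240; g_vv(-2)=-72, g_vv(1)=36, g_vv(4)=-72.
Local minima occur where both diagonal entries positive: (-4, 1), (-1, 1). Count: 2.

2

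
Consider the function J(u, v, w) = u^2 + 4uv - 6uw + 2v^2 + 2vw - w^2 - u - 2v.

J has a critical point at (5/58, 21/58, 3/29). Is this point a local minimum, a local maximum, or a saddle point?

The Hessian is constant: H = [[2, 4, -6], [4, 4, 2], [-6, 2, -2]].
Leading principal minors: Δ₁ = 2, Δ₂ = -8, Δ₃ = -232.
The minors fit neither the all-positive nor the alternating-sign pattern, so H is indefinite: a saddle point.

saddle point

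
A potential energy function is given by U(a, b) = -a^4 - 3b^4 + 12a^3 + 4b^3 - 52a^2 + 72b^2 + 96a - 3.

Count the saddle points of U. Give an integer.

4

U separates as a function of a plus a function of b, so ∇U=0 decouples.
∂U/∂a = -4(a - 4)(a - 3)(a - 2) = 0 at a ∈ {2, 3, 4}; ∂U/∂b = -12b(b - 4)(b + 3) = 0 at b ∈ {-3, 0, 4}.
The Hessian is diagonal: diag(U_aa, U_bb). Second derivatives: U_aa(2)=-8, U_aa(3)=4, U_aa(4)=-8; U_bb(-3)=-252, U_bb(0)=144, U_bb(4)=-336.
Saddle points occur where the two diagonal entries have opposite signs: (2, 0), (3, -3), (3, 4), (4, 0). Count: 4.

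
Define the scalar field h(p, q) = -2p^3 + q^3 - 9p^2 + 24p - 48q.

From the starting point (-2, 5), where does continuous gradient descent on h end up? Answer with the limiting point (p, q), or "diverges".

(-4, 4)

h is separable, so gradient descent decouples: p follows -∂h/∂p, q follows -∂h/∂q.
∂h/∂p = -6(p - 1)(p + 4); at p=-2 this is 36, so p decreases.
∂h/∂q = 3(q - 4)(q + 4); at q=5 this is 27, so q decreases.
p converges to its nearest critical value -4 (a local min of the p-part); q converges to 4. The iterate converges to (-4, 4).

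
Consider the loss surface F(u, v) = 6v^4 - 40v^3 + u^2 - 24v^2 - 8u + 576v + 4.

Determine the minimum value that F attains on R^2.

F(u,v) separates as P(u) + Q(v) + 4, so its minimum is min P + min Q + 4.
P'(u) = 2u - 8 vanishes at u ∈ {4}; Q'(v) = 24(v - 4)(v - 3)(v + 2) vanishes at v ∈ {-2, 3, 4}.
Local minima of P (where P''>0): P(4)=-16. Local minima of Q: Q(-2)=-832, Q(4)=896.
So the global minimum of F is P(4) + Q(-2) + 4 = -16 − 832 + 4 = -844, attained at (4, -2).

-844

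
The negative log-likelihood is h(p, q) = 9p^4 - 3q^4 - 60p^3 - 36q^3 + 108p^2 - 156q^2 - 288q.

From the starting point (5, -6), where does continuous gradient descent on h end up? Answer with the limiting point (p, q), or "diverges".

diverges

h is separable, so gradient descent decouples: p follows -∂h/∂p, q follows -∂h/∂q.
∂h/∂p = 36p(p - 3)(p - 2); at p=5 this is 1080, so p decreases.
∂h/∂q = -12(q + 2)(q + 3)(q + 4); at q=-6 this is 288, so q decreases.
The q-coordinate has no critical point in that direction and runs off to infinity.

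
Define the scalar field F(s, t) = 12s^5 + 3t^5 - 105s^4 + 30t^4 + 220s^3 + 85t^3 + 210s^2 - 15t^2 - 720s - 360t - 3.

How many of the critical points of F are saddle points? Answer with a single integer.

F separates as a function of s plus a function of t, so ∇F=0 decouples.
∂F/∂s = 60(s - 4)(s - 3)(s - 1)(s + 1) = 0 at s ∈ {-1, 1, 3, 4}; ∂F/∂t = 15(t - 1)(t + 2)(t + 3)(t + 4) = 0 at t ∈ {-4, -3, -2, 1}.
The Hessian is diagonal: diag(F_ss, F_tt). Second derivatives: F_ss(-1)=-2400, F_ss(1)=720, F_ss(3)=-480, F_ss(4)=900; F_tt(-4)=-150, F_tt(-3)=60, F_tt(-2)=-90, F_tt(1)=900.
Saddle points occur where the two diagonal entries have opposite signs: (-1, -3), (-1, 1), (1, -4), (1, -2), (3, -3), (3, 1), (4, -4), (4, -2). Count: 8.

8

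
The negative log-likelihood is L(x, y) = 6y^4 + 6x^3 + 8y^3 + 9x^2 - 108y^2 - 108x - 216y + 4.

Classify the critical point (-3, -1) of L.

The mixed partial ∂²L/∂x∂y is 0, so the Hessian at any point is diag(L_xx, L_yy) = diag(18(2x + 1), 24(3y^2 + 2y - 9)).
At (-3, -1): H = diag(-90, -192).
Both eigenvalues are negative, so H is negative definite: a local maximum.

local maximum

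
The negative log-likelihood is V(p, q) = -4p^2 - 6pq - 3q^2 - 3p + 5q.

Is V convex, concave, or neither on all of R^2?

V is quadratic, so its Hessian is the constant matrix H = [[-8, -6], [-6, -6]].
det(H) = 12, tr(H) = -14.
det(H) > 0 and tr(H) < 0, so H is negative definite everywhere: concave.

concave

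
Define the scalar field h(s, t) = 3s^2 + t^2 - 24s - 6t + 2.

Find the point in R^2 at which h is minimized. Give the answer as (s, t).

h(s,t) separates as P(s) + Q(t) + 2, so its minimum is min P + min Q + 2.
P'(s) = 6s - 24 vanishes at s ∈ {4}; Q'(t) = 2(t - 3) vanishes at t ∈ {3}.
Local minima of P (where P''>0): P(4)=-48. Local minima of Q: Q(3)=-9.
So the global minimum of h is P(4) + Q(3) + 2 = -48 − 9 + 2 = -55, attained at (4, 3).

(4, 3)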